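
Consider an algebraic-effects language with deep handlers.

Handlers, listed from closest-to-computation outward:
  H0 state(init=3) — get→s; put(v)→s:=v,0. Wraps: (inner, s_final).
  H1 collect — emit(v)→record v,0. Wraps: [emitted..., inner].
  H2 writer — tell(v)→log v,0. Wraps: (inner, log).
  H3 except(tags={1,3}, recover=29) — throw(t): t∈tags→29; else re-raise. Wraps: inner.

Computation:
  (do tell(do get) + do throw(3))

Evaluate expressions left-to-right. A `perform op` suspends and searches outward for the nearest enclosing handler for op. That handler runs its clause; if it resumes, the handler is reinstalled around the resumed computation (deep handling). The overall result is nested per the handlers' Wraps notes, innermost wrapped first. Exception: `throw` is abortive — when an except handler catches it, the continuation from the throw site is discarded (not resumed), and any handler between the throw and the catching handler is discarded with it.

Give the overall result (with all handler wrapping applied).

Working:
get @ H0 ⇒ 3
tell(3) @ H2 ⇒ log+=3
throw(3) @ H3 caught ⇒ 29
= 29

Answer: 29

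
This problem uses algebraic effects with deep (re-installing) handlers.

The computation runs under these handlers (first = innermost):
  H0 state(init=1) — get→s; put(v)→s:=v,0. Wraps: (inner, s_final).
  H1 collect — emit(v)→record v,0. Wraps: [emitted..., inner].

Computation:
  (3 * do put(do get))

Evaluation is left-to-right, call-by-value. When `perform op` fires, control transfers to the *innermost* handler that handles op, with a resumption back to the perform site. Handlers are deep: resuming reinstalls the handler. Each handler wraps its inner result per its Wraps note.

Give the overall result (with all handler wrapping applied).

Step-by-step:
get @ H0 ⇒ 1
put(1) @ H0 ⇒ s:=1
H0 returns (0, 1)
H1 returns [(0, 1)]
= [(0, 1)]

Answer: [(0, 1)]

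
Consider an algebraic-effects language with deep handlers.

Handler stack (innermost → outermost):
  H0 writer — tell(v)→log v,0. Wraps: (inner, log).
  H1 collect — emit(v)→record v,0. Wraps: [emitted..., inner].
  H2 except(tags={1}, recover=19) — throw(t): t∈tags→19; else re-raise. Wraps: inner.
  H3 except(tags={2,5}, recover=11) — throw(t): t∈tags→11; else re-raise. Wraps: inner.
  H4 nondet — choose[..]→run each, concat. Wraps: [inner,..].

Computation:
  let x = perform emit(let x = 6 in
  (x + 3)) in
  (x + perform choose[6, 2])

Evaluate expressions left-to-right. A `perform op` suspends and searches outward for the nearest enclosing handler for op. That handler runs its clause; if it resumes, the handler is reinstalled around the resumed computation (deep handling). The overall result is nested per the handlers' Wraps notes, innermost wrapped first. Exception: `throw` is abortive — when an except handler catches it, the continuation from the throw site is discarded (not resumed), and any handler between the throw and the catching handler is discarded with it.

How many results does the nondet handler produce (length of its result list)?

Answer: 2

Working:
emit(9) @ H1 ⇒ out+=9
choose[6, 2] @ H4
  branch[0] choose=6:
    H0 returns (6, ())
    H1 returns [9, (6, ())]
    H2 returns [9, (6, ())]
    H3 returns [9, (6, ())]
    H4 returns [[9, (6, ())]]
  branch[1] choose=2:
    H0 returns (2, ())
    H1 returns [9, (2, ())]
    H2 returns [9, (2, ())]
    H3 returns [9, (2, ())]
    H4 returns [[9, (2, ())]]
= [[9, (6, ())], [9, (2, ())]]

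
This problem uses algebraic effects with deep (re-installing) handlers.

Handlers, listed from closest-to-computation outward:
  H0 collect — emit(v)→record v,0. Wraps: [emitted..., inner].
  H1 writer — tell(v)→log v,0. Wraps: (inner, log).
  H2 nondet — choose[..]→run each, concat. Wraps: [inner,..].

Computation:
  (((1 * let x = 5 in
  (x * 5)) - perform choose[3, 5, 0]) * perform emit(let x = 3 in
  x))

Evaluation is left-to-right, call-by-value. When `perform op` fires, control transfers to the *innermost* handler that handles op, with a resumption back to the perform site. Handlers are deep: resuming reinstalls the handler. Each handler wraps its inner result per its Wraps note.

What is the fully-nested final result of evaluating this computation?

Working:
choose[3, 5, 0] @ H2
  branch[0] choose=3:
    emit(3) @ H0 ⇒ out+=3
    H0 returns [3, 0]
    H1 returns ([3, 0], ())
    H2 returns [([3, 0], ())]
  branch[1] choose=5:
    emit(3) @ H0 ⇒ out+=3
    H0 returns [3, 0]
    H1 returns ([3, 0], ())
    H2 returns [([3, 0], ())]
  branch[2] choose=0:
    emit(3) @ H0 ⇒ out+=3
    H0 returns [3, 0]
    H1 returns ([3, 0], ())
    H2 returns [([3, 0], ())]
= [([3, 0], ()), ([3, 0], ()), ([3, 0], ())]

Answer: [([3, 0], ()), ([3, 0], ()), ([3, 0], ())]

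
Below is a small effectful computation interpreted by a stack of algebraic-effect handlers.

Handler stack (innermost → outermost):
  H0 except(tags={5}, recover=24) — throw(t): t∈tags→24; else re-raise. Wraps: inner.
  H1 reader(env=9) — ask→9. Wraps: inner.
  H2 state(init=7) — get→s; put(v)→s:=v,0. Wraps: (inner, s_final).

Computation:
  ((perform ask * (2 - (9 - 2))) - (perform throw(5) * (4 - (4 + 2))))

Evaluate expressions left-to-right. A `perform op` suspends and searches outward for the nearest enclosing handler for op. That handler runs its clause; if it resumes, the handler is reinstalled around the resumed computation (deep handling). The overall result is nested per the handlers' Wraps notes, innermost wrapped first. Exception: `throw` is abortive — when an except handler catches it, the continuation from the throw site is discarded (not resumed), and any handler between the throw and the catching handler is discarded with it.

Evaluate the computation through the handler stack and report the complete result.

Step-by-step:
ask @ H1 ⇒ 9
throw(5) @ H0 caught ⇒ 24
H1 returns 24
H2 returns (24, 7)
= (24, 7)

Answer: (24, 7)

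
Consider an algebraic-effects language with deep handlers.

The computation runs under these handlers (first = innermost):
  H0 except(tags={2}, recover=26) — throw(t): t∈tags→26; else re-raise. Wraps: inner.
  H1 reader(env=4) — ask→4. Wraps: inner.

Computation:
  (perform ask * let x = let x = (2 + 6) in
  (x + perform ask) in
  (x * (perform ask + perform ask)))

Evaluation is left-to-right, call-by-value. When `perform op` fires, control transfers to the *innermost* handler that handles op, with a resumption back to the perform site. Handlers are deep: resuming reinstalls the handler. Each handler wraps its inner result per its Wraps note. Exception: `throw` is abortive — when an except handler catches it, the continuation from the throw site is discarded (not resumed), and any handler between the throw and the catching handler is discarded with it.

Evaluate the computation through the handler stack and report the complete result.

Evaluation trace:
ask @ H1 ⇒ 4
ask @ H1 ⇒ 4
ask @ H1 ⇒ 4
ask @ H1 ⇒ 4
H0 returns 384
H1 returns 384
= 384

Answer: 384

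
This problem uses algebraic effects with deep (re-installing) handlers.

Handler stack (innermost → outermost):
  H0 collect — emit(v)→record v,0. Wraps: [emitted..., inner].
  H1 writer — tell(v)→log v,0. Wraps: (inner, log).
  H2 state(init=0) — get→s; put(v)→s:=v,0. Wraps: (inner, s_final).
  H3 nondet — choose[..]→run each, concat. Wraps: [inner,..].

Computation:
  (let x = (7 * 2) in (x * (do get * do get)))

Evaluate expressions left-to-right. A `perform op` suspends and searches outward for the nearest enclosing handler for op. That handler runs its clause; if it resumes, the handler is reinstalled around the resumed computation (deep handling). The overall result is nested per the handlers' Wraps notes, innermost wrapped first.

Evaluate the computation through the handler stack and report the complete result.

Answer: [(([0], ()), 0)]

Evaluation trace:
get @ H2 ⇒ 0
get @ H2 ⇒ 0
H0 returns [0]
H1 returns ([0], ())
H2 returns (([0], ()), 0)
H3 returns [(([0], ()), 0)]
= [(([0], ()), 0)]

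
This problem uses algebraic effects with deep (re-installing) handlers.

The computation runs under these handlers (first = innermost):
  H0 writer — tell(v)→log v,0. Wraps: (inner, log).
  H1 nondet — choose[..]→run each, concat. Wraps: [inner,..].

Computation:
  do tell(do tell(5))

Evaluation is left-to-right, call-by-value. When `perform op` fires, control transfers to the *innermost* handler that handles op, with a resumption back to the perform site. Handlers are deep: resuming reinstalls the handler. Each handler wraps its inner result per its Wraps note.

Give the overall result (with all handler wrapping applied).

Answer: [(0, (5, 0))]

Working:
tell(5) @ H0 ⇒ log+=5
tell(0) @ H0 ⇒ log+=0
H0 returns (0, (5, 0))
H1 returns [(0, (5, 0))]
= [(0, (5, 0))]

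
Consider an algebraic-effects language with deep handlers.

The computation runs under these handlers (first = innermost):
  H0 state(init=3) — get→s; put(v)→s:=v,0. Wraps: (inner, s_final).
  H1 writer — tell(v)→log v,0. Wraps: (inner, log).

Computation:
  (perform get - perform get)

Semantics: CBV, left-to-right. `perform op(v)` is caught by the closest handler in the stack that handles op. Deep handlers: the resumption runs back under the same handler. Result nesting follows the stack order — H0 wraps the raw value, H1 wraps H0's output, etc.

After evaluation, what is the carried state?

Step-by-step:
get @ H0 ⇒ 3
get @ H0 ⇒ 3
H0 returns (0, 3)
H1 returns ((0, 3), ())
= ((0, 3), ())

Answer: 3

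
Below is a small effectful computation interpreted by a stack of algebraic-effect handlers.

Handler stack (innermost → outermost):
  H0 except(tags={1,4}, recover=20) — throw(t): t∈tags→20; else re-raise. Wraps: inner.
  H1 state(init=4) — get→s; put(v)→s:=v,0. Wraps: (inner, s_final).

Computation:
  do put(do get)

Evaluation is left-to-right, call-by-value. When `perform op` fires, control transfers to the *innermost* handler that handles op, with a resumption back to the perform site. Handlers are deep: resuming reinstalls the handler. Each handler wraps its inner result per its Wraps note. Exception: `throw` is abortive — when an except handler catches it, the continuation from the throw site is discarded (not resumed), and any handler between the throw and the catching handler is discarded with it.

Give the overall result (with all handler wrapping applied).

Step-by-step:
get @ H1 ⇒ 4
put(4) @ H1 ⇒ s:=4
H0 returns 0
H1 returns (0, 4)
= (0, 4)

Answer: (0, 4)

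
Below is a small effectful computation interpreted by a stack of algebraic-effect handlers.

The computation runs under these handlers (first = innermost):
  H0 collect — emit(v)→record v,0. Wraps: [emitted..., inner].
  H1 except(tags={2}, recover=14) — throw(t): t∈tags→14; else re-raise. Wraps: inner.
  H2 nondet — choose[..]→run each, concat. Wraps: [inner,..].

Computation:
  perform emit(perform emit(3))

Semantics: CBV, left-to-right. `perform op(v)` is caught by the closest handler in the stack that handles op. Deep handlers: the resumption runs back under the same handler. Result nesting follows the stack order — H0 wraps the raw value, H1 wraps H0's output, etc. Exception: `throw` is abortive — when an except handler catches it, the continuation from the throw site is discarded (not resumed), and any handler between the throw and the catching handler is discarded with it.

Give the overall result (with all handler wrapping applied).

Working:
emit(3) @ H0 ⇒ out+=3
emit(0) @ H0 ⇒ out+=0
H0 returns [3, 0, 0]
H1 returns [3, 0, 0]
H2 returns [[3, 0, 0]]
= [[3, 0, 0]]

Answer: [[3, 0, 0]]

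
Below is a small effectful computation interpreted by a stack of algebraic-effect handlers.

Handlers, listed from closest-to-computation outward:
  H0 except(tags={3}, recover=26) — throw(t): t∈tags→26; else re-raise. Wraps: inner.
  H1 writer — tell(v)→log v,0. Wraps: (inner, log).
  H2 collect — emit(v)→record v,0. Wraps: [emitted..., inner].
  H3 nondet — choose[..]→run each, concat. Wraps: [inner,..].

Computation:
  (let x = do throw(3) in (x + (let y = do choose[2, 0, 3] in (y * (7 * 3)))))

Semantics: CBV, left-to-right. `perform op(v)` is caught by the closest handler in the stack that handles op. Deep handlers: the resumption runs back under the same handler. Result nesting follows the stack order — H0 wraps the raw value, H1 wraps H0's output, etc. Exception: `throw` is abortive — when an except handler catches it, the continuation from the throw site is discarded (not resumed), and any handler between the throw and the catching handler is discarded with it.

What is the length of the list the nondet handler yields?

Step-by-step:
throw(3) @ H0 caught ⇒ 26
H1 returns (26, ())
H2 returns [(26, ())]
H3 returns [[(26, ())]]
= [[(26, ())]]

Answer: 1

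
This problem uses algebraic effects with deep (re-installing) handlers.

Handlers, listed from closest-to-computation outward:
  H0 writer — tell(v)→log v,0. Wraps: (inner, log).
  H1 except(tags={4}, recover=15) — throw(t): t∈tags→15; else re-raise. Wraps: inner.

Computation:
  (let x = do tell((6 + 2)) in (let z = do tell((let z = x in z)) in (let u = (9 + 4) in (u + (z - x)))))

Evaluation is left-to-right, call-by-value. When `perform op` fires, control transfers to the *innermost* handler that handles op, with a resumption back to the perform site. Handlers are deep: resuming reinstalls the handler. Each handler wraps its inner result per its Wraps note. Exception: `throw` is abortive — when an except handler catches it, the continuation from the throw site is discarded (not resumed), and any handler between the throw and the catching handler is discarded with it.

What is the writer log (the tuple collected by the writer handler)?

Answer: (8, 0)

Evaluation trace:
tell(8) @ H0 ⇒ log+=8
tell(0) @ H0 ⇒ log+=0
H0 returns (13, (8, 0))
H1 returns (13, (8, 0))
= (13, (8, 0))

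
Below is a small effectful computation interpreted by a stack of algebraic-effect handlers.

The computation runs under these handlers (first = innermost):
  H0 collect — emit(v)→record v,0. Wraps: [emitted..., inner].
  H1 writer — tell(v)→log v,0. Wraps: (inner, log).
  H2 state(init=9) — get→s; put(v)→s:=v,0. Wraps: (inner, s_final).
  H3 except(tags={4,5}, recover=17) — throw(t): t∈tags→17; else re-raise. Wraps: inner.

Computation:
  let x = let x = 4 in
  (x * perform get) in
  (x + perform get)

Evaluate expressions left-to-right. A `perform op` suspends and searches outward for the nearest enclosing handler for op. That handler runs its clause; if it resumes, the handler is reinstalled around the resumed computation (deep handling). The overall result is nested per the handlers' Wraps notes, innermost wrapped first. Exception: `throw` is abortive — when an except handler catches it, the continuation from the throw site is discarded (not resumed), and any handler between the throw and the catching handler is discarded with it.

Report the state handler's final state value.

Answer: 9

Working:
get @ H2 ⇒ 9
get @ H2 ⇒ 9
H0 returns [45]
H1 returns ([45], ())
H2 returns (([45], ()), 9)
H3 returns (([45], ()), 9)
= (([45], ()), 9)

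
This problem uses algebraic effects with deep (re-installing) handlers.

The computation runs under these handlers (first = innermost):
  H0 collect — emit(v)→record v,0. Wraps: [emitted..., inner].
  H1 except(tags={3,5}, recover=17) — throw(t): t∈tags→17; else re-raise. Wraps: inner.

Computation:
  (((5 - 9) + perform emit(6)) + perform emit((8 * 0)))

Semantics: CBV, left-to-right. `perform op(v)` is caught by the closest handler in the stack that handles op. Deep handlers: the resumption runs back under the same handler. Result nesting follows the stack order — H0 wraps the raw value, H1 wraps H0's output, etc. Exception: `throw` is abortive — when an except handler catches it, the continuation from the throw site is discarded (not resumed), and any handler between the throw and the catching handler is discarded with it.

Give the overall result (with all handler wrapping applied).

Evaluation trace:
emit(6) @ H0 ⇒ out+=6
emit(0) @ H0 ⇒ out+=0
H0 returns [6, 0, -4]
H1 returns [6, 0, -4]
= [6, 0, -4]

Answer: [6, 0, -4]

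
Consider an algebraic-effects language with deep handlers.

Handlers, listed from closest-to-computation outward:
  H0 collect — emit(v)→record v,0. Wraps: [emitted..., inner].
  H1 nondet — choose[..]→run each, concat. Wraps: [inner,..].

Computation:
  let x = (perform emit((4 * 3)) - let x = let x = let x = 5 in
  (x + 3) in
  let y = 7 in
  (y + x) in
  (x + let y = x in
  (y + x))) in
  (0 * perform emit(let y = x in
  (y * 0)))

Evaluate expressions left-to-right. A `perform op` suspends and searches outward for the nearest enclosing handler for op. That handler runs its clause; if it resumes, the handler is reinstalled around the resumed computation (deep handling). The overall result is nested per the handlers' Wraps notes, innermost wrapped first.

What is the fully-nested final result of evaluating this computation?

Answer: [[12, 0, 0]]

Working:
emit(12) @ H0 ⇒ out+=12
emit(0) @ H0 ⇒ out+=0
H0 returns [12, 0, 0]
H1 returns [[12, 0, 0]]
= [[12, 0, 0]]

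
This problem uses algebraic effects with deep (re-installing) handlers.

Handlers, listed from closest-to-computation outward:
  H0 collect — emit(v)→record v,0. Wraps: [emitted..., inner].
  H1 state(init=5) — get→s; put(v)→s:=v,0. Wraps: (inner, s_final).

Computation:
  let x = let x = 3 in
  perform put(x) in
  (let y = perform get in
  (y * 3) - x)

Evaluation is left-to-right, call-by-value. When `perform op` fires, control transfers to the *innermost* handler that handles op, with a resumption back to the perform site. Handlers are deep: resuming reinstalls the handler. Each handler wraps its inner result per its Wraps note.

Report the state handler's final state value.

Evaluation trace:
put(3) @ H1 ⇒ s:=3
get @ H1 ⇒ 3
H0 returns [9]
H1 returns ([9], 3)
= ([9], 3)

Answer: 3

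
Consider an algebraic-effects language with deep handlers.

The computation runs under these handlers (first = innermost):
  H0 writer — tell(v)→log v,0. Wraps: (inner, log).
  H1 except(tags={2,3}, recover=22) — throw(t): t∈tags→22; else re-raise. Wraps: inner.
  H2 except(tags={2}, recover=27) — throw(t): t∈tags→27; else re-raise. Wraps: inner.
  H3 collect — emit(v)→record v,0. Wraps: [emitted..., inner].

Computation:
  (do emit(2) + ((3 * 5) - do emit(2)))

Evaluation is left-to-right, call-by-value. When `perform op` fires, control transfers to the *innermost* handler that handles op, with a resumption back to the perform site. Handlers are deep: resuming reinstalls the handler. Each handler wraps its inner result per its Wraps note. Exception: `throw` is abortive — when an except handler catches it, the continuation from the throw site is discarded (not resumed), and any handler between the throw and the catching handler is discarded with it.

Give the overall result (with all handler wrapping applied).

Evaluation trace:
emit(2) @ H3 ⇒ out+=2
emit(2) @ H3 ⇒ out+=2
H0 returns (15, ())
H1 returns (15, ())
H2 returns (15, ())
H3 returns [2, 2, (15, ())]
= [2, 2, (15, ())]

Answer: [2, 2, (15, ())]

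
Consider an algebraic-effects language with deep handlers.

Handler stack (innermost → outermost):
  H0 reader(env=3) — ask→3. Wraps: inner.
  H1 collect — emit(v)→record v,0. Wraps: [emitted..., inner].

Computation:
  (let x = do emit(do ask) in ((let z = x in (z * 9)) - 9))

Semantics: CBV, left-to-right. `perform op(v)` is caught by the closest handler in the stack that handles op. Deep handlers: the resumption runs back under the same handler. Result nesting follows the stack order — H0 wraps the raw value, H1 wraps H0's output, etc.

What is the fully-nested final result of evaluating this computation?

Answer: [3, -9]

Working:
ask @ H0 ⇒ 3
emit(3) @ H1 ⇒ out+=3
H0 returns -9
H1 returns [3, -9]
= [3, -9]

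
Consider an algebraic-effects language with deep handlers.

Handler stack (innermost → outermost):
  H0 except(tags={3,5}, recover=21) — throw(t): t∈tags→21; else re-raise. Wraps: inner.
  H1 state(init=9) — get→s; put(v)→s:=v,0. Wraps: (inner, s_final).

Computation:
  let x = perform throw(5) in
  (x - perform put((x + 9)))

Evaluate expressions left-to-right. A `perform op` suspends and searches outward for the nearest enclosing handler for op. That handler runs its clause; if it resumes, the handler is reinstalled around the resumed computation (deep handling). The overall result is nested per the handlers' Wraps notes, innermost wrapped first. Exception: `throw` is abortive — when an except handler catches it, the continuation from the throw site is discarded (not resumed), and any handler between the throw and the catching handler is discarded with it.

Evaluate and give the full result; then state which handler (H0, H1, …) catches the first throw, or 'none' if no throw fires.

Step-by-step:
throw(5) @ H0 caught ⇒ 21
H1 returns (21, 9)
= (21, 9)

Answer: (21, 9) ; first throw caught by: H0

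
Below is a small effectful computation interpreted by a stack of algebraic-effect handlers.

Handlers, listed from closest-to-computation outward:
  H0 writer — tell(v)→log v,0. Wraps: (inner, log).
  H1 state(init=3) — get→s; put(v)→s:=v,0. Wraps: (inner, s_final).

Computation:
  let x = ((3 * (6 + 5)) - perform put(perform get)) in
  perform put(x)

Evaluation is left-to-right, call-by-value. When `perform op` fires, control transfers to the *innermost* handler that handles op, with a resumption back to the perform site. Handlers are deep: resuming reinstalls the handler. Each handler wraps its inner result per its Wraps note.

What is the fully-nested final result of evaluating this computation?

Evaluation trace:
get @ H1 ⇒ 3
put(3) @ H1 ⇒ s:=3
put(33) @ H1 ⇒ s:=33
H0 returns (0, ())
H1 returns ((0, ()), 33)
= ((0, ()), 33)

Answer: ((0, ()), 33)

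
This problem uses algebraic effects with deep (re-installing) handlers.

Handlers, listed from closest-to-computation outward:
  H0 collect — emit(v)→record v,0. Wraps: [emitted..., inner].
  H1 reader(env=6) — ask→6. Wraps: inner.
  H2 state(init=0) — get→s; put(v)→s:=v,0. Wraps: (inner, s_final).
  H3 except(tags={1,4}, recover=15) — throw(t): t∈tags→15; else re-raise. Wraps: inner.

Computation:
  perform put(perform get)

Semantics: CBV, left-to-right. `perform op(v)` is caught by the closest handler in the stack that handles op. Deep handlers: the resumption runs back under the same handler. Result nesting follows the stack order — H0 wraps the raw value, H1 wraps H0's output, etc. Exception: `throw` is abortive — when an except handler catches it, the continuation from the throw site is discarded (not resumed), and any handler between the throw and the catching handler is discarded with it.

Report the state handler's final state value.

Working:
get @ H2 ⇒ 0
put(0) @ H2 ⇒ s:=0
H0 returns [0]
H1 returns [0]
H2 returns ([0], 0)
H3 returns ([0], 0)
= ([0], 0)

Answer: 0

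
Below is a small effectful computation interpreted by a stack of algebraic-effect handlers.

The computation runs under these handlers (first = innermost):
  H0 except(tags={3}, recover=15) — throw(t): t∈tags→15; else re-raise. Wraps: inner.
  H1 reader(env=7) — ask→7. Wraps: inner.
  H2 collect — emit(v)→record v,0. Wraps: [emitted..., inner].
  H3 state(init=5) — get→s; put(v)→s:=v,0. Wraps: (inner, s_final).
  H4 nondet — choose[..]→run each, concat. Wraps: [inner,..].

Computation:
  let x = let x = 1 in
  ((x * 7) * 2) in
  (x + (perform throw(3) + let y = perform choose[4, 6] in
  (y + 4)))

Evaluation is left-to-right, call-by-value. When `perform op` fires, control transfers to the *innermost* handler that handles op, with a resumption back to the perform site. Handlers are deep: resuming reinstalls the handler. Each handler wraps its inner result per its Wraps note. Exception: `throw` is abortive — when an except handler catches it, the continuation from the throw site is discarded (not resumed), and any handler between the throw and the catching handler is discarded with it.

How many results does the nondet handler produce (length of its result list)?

Answer: 1

Step-by-step:
throw(3) @ H0 caught ⇒ 15
H1 returns 15
H2 returns [15]
H3 returns ([15], 5)
H4 returns [([15], 5)]
= [([15], 5)]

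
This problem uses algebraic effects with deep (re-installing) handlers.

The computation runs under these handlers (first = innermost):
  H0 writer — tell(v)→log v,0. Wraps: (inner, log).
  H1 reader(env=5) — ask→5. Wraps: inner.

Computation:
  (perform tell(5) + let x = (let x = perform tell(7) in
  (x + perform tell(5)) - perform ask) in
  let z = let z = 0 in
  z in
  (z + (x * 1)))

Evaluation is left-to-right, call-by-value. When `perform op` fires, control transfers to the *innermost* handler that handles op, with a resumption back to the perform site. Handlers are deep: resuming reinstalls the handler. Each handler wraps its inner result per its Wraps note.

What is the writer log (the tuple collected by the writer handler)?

Answer: (5, 7, 5)

Working:
tell(5) @ H0 ⇒ log+=5
tell(7) @ H0 ⇒ log+=7
tell(5) @ H0 ⇒ log+=5
ask @ H1 ⇒ 5
H0 returns (-5, (5, 7, 5))
H1 returns (-5, (5, 7, 5))
= (-5, (5, 7, 5))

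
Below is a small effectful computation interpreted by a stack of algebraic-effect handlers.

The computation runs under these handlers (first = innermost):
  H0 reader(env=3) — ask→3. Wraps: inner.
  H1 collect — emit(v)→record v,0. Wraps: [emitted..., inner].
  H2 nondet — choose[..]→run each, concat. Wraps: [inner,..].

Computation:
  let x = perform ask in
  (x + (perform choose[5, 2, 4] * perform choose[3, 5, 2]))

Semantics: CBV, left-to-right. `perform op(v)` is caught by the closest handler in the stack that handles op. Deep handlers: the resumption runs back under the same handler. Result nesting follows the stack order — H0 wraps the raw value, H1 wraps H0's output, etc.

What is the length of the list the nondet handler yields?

Working:
ask @ H0 ⇒ 3
choose[5, 2, 4] @ H2
  branch[0] choose=5:
    choose[3, 5, 2] @ H2
      branch[0] choose=3:
        H0 returns 18
        H1 returns [18]
        H2 returns [[18]]
      branch[1] choose=5:
        H0 returns 28
        H1 returns [28]
        H2 returns [[28]]
      branch[2] choose=2:
        H0 returns 13
        H1 returns [13]
        H2 returns [[13]]
  branch[1] choose=2:
    choose[3, 5, 2] @ H2
      branch[0] choose=3:
        H0 returns 9
        H1 returns [9]
        H2 returns [[9]]
      branch[1] choose=5:
        H0 returns 13
        H1 returns [13]
        H2 returns [[13]]
      branch[2] choose=2:
        H0 returns 7
        H1 returns [7]
        H2 returns [[7]]
  branch[2] choose=4:
    choose[3, 5, 2] @ H2
      branch[0] choose=3:
        H0 returns 15
        H1 returns [15]
        H2 returns [[15]]
      branch[1] choose=5:
        H0 returns 23
        H1 returns [23]
        H2 returns [[23]]
      branch[2] choose=2:
        H0 returns 11
        H1 returns [11]
        H2 returns [[11]]
= [[18], [28], [13], [9], [13], [7], [15], [23], [11]]

Answer: 9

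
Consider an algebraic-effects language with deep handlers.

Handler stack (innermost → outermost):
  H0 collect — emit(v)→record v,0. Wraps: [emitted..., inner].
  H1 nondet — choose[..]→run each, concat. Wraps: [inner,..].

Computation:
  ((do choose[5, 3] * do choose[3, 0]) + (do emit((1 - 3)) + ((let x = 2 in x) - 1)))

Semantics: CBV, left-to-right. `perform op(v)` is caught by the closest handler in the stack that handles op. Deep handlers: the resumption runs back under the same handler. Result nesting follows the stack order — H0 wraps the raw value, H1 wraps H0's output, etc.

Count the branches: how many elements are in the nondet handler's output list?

Answer: 4

Working:
choose[5, 3] @ H1
  branch[0] choose=5:
    choose[3, 0] @ H1
      branch[0] choose=3:
        emit(-2) @ H0 ⇒ out+=-2
        H0 returns [-2, 16]
        H1 returns [[-2, 16]]
      branch[1] choose=0:
        emit(-2) @ H0 ⇒ out+=-2
        H0 returns [-2, 1]
        H1 returns [[-2, 1]]
  branch[1] choose=3:
    choose[3, 0] @ H1
      branch[0] choose=3:
        emit(-2) @ H0 ⇒ out+=-2
        H0 returns [-2, 10]
        H1 returns [[-2, 10]]
      branch[1] choose=0:
        emit(-2) @ H0 ⇒ out+=-2
        H0 returns [-2, 1]
        H1 returns [[-2, 1]]
= [[-2, 16], [-2, 1], [-2, 10], [-2, 1]]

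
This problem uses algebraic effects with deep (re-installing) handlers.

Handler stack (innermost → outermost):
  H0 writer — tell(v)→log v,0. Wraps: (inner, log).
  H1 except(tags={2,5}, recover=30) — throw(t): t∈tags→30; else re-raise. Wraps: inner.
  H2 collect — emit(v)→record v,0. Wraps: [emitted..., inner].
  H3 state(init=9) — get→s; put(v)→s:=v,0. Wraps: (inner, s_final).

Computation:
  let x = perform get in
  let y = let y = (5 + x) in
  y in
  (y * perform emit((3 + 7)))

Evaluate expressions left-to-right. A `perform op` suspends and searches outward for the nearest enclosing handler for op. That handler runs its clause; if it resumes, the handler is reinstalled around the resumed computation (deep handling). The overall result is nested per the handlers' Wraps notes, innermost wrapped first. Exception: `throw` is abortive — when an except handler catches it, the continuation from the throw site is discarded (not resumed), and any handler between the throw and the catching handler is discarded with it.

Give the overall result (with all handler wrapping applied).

Answer: ([10, (0, ())], 9)

Evaluation trace:
get @ H3 ⇒ 9
emit(10) @ H2 ⇒ out+=10
H0 returns (0, ())
H1 returns (0, ())
H2 returns [10, (0, ())]
H3 returns ([10, (0, ())], 9)
= ([10, (0, ())], 9)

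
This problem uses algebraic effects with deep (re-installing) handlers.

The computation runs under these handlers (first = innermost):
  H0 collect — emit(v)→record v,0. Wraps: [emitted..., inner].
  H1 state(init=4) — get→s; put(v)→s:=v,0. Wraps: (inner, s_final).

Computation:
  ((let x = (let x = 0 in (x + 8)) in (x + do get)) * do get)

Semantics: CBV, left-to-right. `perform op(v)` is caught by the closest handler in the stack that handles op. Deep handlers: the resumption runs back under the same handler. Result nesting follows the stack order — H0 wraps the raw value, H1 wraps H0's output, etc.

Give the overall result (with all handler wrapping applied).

Evaluation trace:
get @ H1 ⇒ 4
get @ H1 ⇒ 4
H0 returns [48]
H1 returns ([48], 4)
= ([48], 4)

Answer: ([48], 4)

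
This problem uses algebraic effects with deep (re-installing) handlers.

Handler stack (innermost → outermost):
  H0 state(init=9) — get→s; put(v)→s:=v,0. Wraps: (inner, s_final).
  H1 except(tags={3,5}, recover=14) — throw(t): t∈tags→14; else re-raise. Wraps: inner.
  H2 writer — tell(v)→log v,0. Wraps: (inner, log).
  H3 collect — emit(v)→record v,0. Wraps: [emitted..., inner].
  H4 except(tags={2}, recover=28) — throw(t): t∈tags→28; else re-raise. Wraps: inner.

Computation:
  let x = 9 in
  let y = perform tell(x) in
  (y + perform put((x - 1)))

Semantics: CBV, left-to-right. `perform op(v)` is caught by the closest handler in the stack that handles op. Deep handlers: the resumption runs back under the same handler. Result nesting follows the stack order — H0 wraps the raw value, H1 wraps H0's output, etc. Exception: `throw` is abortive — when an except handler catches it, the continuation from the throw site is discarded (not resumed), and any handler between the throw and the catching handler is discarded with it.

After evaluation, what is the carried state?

Working:
tell(9) @ H2 ⇒ log+=9
put(8) @ H0 ⇒ s:=8
H0 returns (0, 8)
H1 returns (0, 8)
H2 returns ((0, 8), (9))
H3 returns [((0, 8), (9))]
H4 returns [((0, 8), (9))]
= [((0, 8), (9))]

Answer: 8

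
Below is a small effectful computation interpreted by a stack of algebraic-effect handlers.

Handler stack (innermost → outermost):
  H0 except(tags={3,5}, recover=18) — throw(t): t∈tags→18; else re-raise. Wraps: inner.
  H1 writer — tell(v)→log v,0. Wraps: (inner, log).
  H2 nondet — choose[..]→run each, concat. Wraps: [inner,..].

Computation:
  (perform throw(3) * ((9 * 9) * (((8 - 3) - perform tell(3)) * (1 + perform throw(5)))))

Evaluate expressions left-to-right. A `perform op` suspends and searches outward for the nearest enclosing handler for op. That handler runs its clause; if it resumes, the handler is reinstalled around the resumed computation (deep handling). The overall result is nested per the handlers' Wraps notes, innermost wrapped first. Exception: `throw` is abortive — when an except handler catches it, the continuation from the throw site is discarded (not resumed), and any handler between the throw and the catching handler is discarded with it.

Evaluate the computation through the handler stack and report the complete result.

Answer: [(18, ())]

Evaluation trace:
throw(3) @ H0 caught ⇒ 18
H1 returns (18, ())
H2 returns [(18, ())]
= [(18, ())]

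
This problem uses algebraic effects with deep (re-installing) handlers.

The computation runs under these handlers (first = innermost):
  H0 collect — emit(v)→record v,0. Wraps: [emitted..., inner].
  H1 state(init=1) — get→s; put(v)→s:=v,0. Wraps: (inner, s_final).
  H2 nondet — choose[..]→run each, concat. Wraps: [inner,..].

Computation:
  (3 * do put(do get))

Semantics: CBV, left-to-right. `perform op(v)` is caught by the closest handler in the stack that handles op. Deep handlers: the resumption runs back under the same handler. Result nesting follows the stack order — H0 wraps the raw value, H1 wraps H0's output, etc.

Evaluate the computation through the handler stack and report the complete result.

Answer: [([0], 1)]

Evaluation trace:
get @ H1 ⇒ 1
put(1) @ H1 ⇒ s:=1
H0 returns [0]
H1 returns ([0], 1)
H2 returns [([0], 1)]
= [([0], 1)]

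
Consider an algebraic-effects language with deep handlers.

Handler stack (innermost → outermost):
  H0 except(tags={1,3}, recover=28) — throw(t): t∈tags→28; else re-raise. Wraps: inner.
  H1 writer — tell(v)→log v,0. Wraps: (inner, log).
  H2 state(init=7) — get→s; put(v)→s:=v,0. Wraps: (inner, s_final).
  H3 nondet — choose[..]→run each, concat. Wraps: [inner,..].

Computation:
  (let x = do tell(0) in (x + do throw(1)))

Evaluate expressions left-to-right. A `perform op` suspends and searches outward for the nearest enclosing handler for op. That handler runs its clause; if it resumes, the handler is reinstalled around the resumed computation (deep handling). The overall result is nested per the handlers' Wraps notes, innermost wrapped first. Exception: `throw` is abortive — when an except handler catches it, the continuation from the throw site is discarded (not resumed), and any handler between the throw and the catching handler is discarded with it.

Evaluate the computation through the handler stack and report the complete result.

Working:
tell(0) @ H1 ⇒ log+=0
throw(1) @ H0 caught ⇒ 28
H1 returns (28, (0))
H2 returns ((28, (0)), 7)
H3 returns [((28, (0)), 7)]
= [((28, (0)), 7)]

Answer: [((28, (0)), 7)]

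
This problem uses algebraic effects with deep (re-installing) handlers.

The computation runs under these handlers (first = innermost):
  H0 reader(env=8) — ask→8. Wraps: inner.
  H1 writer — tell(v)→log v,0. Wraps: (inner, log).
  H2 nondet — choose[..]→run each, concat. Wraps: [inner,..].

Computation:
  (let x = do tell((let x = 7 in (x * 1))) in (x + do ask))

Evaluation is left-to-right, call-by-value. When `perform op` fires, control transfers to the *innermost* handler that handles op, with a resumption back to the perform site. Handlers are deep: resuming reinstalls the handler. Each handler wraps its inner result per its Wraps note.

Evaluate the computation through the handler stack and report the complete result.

Answer: [(8, (7))]

Working:
tell(7) @ H1 ⇒ log+=7
ask @ H0 ⇒ 8
H0 returns 8
H1 returns (8, (7))
H2 returns [(8, (7))]
= [(8, (7))]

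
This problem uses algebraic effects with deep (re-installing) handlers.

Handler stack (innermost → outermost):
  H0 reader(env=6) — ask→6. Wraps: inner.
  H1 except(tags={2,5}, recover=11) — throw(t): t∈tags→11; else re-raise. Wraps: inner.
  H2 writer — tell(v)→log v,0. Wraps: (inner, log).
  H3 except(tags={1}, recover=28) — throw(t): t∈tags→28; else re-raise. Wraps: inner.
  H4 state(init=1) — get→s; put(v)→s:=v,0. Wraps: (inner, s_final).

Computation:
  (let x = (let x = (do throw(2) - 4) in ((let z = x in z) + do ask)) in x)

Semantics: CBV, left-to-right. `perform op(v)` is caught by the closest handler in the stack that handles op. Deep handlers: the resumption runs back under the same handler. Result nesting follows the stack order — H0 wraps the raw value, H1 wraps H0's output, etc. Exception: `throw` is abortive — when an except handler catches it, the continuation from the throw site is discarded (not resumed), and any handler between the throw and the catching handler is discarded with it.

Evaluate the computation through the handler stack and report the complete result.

Answer: ((11, ()), 1)

Evaluation trace:
throw(2) @ H1 caught ⇒ 11
H2 returns (11, ())
H3 returns (11, ())
H4 returns ((11, ()), 1)
= ((11, ()), 1)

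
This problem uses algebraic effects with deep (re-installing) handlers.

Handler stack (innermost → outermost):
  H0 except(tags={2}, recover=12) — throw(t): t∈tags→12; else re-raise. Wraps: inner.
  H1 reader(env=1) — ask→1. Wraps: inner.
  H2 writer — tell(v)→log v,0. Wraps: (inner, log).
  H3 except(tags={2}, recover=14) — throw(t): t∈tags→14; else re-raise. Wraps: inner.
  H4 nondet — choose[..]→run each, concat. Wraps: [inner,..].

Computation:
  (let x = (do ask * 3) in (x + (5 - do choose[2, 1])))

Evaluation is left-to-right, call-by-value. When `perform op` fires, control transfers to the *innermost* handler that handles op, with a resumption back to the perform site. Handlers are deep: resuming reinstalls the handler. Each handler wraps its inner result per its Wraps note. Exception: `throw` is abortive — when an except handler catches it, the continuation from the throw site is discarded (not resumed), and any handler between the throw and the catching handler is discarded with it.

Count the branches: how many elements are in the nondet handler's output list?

Step-by-step:
ask @ H1 ⇒ 1
choose[2, 1] @ H4
  branch[0] choose=2:
    H0 returns 6
    H1 returns 6
    H2 returns (6, ())
    H3 returns (6, ())
    H4 returns [(6, ())]
  branch[1] choose=1:
    H0 returns 7
    H1 returns 7
    H2 returns (7, ())
    H3 returns (7, ())
    H4 returns [(7, ())]
= [(6, ()), (7, ())]

Answer: 2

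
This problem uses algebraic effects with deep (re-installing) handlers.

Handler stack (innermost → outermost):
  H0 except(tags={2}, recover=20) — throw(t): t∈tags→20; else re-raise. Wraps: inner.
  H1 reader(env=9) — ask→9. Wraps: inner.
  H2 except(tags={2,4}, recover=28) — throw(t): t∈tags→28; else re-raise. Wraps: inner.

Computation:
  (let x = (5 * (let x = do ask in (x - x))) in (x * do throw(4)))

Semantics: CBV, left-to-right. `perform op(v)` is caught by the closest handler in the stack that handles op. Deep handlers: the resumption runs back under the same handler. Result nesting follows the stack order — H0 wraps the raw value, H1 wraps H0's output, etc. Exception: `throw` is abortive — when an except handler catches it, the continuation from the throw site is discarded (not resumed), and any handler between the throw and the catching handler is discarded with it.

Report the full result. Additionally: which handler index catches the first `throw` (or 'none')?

Evaluation trace:
ask @ H1 ⇒ 9
throw(4) @ H0 re-raised
throw(4) @ H2 caught ⇒ 28
= 28

Answer: 28 ; first throw caught by: H2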